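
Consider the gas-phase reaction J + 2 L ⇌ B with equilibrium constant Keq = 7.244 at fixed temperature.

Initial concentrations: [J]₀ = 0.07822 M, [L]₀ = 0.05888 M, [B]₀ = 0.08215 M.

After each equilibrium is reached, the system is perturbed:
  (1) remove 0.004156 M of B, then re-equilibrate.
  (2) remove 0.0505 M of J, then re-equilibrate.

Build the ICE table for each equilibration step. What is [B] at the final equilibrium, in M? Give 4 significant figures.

Q₀ = 302.9 vs Keq = 7.244 ⇒ Q>K, reverse
Step 1:
                   J          L          B
  init       0.07822    0.05888    0.08215
  Δ           0.0548     0.1096    -0.0548
  eq           0.133     0.1685    0.02735
  solve Keq expr → x = -0.0548; check Q = 7.244
Then remove 0.004156 M of B.
Step 2:
                   J          L          B
  init         0.133     0.1685     0.0232
  Δ        -0.002264  -0.004529   0.002264
  eq          0.1308     0.1639    0.02546
  solve Keq expr → x = 0.002264; check Q = 7.244
Then remove 0.0505 M of J.
Step 3:
                   J          L          B
  init       0.08025     0.1639    0.02546
  Δ          0.00607    0.01214   -0.00607
  eq         0.08632     0.1761    0.01939
  solve Keq expr → x = -0.00607; check Q = 7.244

[B]_eq = 0.01939 M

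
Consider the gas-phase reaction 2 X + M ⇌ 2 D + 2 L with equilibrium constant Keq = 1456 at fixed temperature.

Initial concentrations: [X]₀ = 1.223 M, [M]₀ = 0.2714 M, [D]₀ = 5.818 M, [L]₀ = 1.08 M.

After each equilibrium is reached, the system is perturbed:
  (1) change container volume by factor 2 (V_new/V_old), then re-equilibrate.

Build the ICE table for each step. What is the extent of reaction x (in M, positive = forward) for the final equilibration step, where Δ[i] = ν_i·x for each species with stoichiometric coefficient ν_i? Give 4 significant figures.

x = 0.01457 M

Q₀ = 97.26 vs Keq = 1456 ⇒ Q<K, forward
Step 1:
                   X          M          D          L
  Initial      1.223     0.2714      5.818       1.08
  Change     -0.3827    -0.1914     0.3827     0.3827
  Equil       0.8403    0.08003      6.201      1.463
  solve Keq expr → x = 0.1914; check Q = 1456
Then change container volume by factor 2 (V_new/V_old).
Step 2:
                   X          M          D          L
  Initial     0.4201    0.04001        3.1     0.7314
  Change    -0.02913   -0.01457    0.02913    0.02913
  Equil        0.391    0.02545       3.13     0.7605
  solve Keq expr → x = 0.01457; check Q = 1456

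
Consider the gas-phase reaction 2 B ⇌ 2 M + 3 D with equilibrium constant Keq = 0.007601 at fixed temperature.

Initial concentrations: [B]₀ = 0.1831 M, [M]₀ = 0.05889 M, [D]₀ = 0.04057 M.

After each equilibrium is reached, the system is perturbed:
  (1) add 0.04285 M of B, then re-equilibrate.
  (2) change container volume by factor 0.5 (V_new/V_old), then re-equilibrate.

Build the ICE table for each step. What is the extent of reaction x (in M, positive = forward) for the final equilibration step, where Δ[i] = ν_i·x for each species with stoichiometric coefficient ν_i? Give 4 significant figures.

x = -0.03583 M

Q₀ = 6.9075e-06 vs Keq = 0.007601 ⇒ Q<K, forward
Step 1:
                  B         M         D
  I          0.1831   0.05889   0.04057
  C        -0.08019   0.08019    0.1203
  E          0.1029    0.1391    0.1609
  solve Keq expr → x = 0.04009; check Q = 0.007601
Then add 0.04285 M of B.
Step 2:
                  B         M         D
  I          0.1458    0.1391    0.1609
  C        -0.01276   0.01276   0.01914
  E           0.133    0.1518      0.18
  solve Keq expr → x = 0.006381; check Q = 0.007601
Then change container volume by factor 0.5 (V_new/V_old).
Step 3:
                  B         M         D
  I           0.266    0.3037      0.36
  C         0.07166  -0.07166   -0.1075
  E          0.3377     0.232    0.2525
  solve Keq expr → x = -0.03583; check Q = 0.007601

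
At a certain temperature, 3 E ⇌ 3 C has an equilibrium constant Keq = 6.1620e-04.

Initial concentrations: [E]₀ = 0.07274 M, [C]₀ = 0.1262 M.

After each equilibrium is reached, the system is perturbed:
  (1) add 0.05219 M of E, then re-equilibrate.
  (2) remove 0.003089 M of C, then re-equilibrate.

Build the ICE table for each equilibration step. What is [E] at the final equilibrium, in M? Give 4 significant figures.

[E]_eq = 0.2286 M

Q₀ = 5.222 vs Keq = 6.1620e-04 ⇒ Q>K, reverse
Step 1:
                   E          C
  I          0.07274     0.1262
  C           0.1106    -0.1106
  E           0.1833     0.0156
  solve Keq expr → x = -0.03687; check Q = 6.1620e-04
Then add 0.05219 M of E.
Step 2:
                   E          C
  I           0.2355     0.0156
  C        -0.004093   0.004093
  E           0.2314    0.01969
  solve Keq expr → x = 0.001364; check Q = 6.1620e-04
Then remove 0.003089 M of C.
Step 3:
                   E          C
  I           0.2314    0.01661
  C        -0.002847   0.002847
  E           0.2286    0.01945
  solve Keq expr → x = 9.4892e-04; check Q = 6.1620e-04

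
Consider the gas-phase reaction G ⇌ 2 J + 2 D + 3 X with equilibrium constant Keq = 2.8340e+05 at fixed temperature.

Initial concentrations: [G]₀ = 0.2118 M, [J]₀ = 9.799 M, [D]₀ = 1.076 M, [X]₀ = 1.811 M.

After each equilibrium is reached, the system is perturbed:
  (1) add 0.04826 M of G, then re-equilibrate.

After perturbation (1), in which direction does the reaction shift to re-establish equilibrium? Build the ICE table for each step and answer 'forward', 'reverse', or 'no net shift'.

Direction: forward

Q₀ = 3118 vs Keq = 2.8340e+05 ⇒ Q<K, forward
Step 1:
                  G         J         D         X
  init       0.2118     9.799     1.076     1.811
  Δ         -0.2006    0.4011    0.4011    0.6017
  eq        0.01125      10.2     1.477     2.413
  solve Keq expr → x = 0.2006; check Q = 2.8340e+05
Then add 0.04826 M of G.
Step 2:
                  G         J         D         X
  init      0.05951      10.2     1.477     2.413
  Δ         -0.0444   0.08879   0.08879    0.1332
  eq        0.01511     10.29     1.566     2.546
  solve Keq expr → x = 0.0444; check Q = 2.8340e+05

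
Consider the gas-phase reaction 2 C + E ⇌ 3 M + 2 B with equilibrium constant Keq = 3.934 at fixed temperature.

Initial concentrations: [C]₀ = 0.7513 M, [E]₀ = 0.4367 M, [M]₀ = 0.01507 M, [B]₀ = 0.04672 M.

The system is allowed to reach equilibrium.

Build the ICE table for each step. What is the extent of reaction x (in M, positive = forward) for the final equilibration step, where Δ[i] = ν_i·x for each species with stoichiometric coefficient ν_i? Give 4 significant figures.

Q₀ = 3.0306e-08 vs Keq = 3.934 ⇒ Q<K, forward
Step 1:
                    C           E           M           B
  Initial      0.7513      0.4367     0.01507     0.04672
  Change      -0.4464     -0.2232      0.6696      0.4464
  Equil        0.3049      0.2135      0.6847      0.4931
  solve Keq expr → x = 0.2232; check Q = 3.934

x = 0.2232 M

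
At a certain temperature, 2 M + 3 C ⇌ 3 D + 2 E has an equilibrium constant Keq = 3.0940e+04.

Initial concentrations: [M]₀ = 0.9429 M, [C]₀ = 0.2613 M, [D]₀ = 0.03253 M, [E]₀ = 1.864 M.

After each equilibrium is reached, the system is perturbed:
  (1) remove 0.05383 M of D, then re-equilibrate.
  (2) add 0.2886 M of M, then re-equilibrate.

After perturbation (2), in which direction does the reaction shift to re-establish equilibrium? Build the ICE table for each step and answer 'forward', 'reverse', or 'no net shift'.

Q₀ = 0.00754 vs Keq = 3.0940e+04 ⇒ Q<K, forward
Step 1:
                    M           C           D           E
  init         0.9429      0.2613     0.03253       1.864
  Δ           -0.1631     -0.2446      0.2446      0.1631
  eq           0.7798     0.01669      0.2771       2.027
  solve Keq expr → x = 0.08154; check Q = 3.0940e+04
Then remove 0.05383 M of D.
Step 2:
                    M           C           D           E
  init         0.7798     0.01669      0.2233       2.027
  Δ         -0.002018   -0.003027    0.003027    0.002018
  eq           0.7778     0.01366      0.2263       2.029
  solve Keq expr → x = 0.001009; check Q = 3.0940e+04
Then add 0.2886 M of M.
Step 3:
                    M           C           D           E
  init          1.066     0.01366      0.2263       2.029
  Δ         -0.001636   -0.002455    0.002455    0.001636
  eq            1.065     0.01121      0.2288       2.031
  solve Keq expr → x = 8.1820e-04; check Q = 3.0940e+04

Direction: forward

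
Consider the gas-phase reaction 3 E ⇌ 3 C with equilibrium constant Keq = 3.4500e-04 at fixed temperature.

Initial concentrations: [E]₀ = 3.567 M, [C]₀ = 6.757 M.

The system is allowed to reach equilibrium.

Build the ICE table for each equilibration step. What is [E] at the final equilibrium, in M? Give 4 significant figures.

Q₀ = 6.798 vs Keq = 3.4500e-04 ⇒ Q>K, reverse
Step 1:
                   E          C
  init         3.567      6.757
  Δ             6.08      -6.08
  eq           9.647     0.6766
  solve Keq expr → x = -2.027; check Q = 3.4500e-04

[E]_eq = 9.647 M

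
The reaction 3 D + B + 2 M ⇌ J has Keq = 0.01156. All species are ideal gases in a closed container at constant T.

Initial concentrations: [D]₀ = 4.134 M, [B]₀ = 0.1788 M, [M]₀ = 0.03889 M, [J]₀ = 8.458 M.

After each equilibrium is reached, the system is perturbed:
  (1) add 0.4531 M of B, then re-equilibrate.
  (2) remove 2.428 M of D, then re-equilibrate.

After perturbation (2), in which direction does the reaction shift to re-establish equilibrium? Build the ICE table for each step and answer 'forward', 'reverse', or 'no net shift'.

Q₀ = 442.7 vs Keq = 0.01156 ⇒ Q>K, reverse
Step 1:
                   D          B          M          J
  init         4.134     0.1788    0.03889      8.458
  Δ            2.339     0.7797      1.559    -0.7797
  eq           6.473     0.9585      1.598      7.678
  solve Keq expr → x = -0.7797; check Q = 0.01156
Then add 0.4531 M of B.
Step 2:
                   D          B          M          J
  init         6.473      1.412      1.598      7.678
  Δ          -0.2365   -0.07884    -0.1577    0.07884
  eq           6.237      1.333      1.441      7.757
  solve Keq expr → x = 0.07884; check Q = 0.01156
Then remove 2.428 M of D.
Step 3:
                   D          B          M          J
  init         3.809      1.333      1.441      7.757
  Δ           0.8383     0.2794     0.5589    -0.2794
  eq           4.647      1.612          2      7.478
  solve Keq expr → x = -0.2794; check Q = 0.01156

Direction: reverse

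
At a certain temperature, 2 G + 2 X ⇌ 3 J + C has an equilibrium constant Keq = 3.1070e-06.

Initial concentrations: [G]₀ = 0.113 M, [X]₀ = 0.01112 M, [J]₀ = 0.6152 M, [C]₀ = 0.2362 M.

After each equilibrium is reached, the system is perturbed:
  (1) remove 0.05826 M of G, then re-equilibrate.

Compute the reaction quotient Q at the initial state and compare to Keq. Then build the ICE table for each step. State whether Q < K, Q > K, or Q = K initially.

Q₀ = 3.4831e+04; Q > K (proceeds reverse)

Q₀ = 3.4831e+04 vs Keq = 3.1070e-06 ⇒ Q>K, reverse
Step 1:
                   G          X          J          C
  init         0.113    0.01112     0.6152     0.2362
  Δ           0.3997     0.3997    -0.5996    -0.1999
  eq          0.5127     0.4109     0.0156    0.03633
  solve Keq expr → x = -0.1999; check Q = 3.1070e-06
Then remove 0.05826 M of G.
Step 2:
                   G          X          J          C
  init        0.4545     0.4109     0.0156    0.03633
  Δ       7.4802e-04 7.4802e-04  -0.001122 -3.7401e-04
  eq          0.4552     0.4116    0.01448    0.03596
  solve Keq expr → x = -3.7401e-04; check Q = 3.1070e-06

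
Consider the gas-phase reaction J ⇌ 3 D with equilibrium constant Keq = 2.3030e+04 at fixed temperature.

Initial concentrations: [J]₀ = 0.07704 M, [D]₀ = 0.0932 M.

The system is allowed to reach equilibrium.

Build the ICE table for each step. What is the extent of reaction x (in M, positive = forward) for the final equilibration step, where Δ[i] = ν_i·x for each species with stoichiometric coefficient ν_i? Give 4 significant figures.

Q₀ = 0.01051 vs Keq = 2.3030e+04 ⇒ Q<K, forward
Step 1:
                  J         D
  init      0.07704    0.0932
  Δ        -0.07704    0.2311
  eq      1.4812e-06    0.3243
  solve Keq expr → x = 0.07704; check Q = 2.3030e+04

x = 0.07704 M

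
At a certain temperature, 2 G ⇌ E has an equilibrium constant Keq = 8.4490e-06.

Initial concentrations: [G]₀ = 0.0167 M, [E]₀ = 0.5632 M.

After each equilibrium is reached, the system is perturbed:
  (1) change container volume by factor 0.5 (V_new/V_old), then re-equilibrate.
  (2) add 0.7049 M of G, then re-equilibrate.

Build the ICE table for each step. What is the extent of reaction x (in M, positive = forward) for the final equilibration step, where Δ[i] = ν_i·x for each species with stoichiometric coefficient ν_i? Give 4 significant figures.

Q₀ = 2019 vs Keq = 8.4490e-06 ⇒ Q>K, reverse
Step 1:
                   G          E
  init        0.0167     0.5632
  Δ            1.126    -0.5632
  eq           1.143 1.1040e-05
  solve Keq expr → x = -0.5632; check Q = 8.4490e-06
Then change container volume by factor 0.5 (V_new/V_old).
Step 2:
                   G          E
  init         2.286 2.2079e-05
  Δ       -4.4155e-05 2.2078e-05
  eq           2.286 4.4157e-05
  solve Keq expr → x = 2.2078e-05; check Q = 8.4490e-06
Then add 0.7049 M of G.
Step 3:
                   G          E
  init         2.991 4.4157e-05
  Δ       -6.2852e-05 3.1426e-05
  eq           2.991 7.5583e-05
  solve Keq expr → x = 3.1426e-05; check Q = 8.4490e-06

x = 3.1426e-05 M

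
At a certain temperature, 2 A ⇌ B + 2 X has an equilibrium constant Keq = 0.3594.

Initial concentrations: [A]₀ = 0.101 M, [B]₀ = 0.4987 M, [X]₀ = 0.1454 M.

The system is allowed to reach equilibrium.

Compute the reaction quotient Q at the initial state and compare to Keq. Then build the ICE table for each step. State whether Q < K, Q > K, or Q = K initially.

Q₀ = 1.034; Q > K (proceeds reverse)

Q₀ = 1.034 vs Keq = 0.3594 ⇒ Q>K, reverse
Step 1:
                    A           B           X
  Initial       0.101      0.4987      0.1454
  Change      0.03129    -0.01565    -0.03129
  Equil        0.1323      0.4831      0.1141
  solve Keq expr → x = -0.01565; check Q = 0.3594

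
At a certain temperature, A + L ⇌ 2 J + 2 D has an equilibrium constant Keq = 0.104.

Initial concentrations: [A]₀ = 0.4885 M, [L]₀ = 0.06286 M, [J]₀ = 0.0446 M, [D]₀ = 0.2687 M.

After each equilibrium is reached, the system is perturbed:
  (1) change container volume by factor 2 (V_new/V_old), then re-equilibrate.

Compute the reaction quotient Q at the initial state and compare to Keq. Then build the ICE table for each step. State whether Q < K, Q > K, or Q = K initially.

Q₀ = 0.004677; Q < K (proceeds forward)

Q₀ = 0.004677 vs Keq = 0.104 ⇒ Q<K, forward
Step 1:
                  A         L         J         D
  init       0.4885   0.06286    0.0446    0.2687
  Δ        -0.03338  -0.03338   0.06676   0.06676
  eq         0.4551   0.02948    0.1114    0.3355
  solve Keq expr → x = 0.03338; check Q = 0.104
Then change container volume by factor 2 (V_new/V_old).
Step 2:
                  A         L         J         D
  init       0.2276   0.01474   0.05568    0.1677
  Δ       -0.007471 -0.007471   0.01494   0.01494
  eq         0.2201   0.00727   0.07062    0.1827
  solve Keq expr → x = 0.007471; check Q = 0.104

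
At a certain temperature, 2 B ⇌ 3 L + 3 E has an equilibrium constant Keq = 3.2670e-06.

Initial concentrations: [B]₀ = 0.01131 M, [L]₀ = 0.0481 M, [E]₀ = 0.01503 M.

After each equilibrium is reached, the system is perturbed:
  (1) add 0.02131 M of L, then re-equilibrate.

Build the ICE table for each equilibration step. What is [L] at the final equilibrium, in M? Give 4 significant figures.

[L]_eq = 0.06673 M

Q₀ = 2.9538e-06 vs Keq = 3.2670e-06 ⇒ Q<K, forward
Step 1:
                   B          L          E
  init       0.01131     0.0481    0.01503
  Δ       -1.7731e-04 2.6596e-04 2.6596e-04
  eq         0.01113    0.04837     0.0153
  solve Keq expr → x = 8.8653e-05; check Q = 3.2670e-06
Then add 0.02131 M of L.
Step 2:
                   B          L          E
  init       0.01113    0.06968     0.0153
  Δ         0.001962  -0.002943  -0.002943
  eq         0.01309    0.06673    0.01235
  solve Keq expr → x = -9.8099e-04; check Q = 3.2670e-06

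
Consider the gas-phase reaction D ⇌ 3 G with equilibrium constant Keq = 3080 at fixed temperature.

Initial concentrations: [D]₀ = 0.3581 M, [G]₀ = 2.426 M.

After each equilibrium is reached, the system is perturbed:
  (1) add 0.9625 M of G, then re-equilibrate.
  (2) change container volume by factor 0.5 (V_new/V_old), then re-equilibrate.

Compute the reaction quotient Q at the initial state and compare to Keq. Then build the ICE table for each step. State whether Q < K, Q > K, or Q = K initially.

Q₀ = 39.87 vs Keq = 3080 ⇒ Q<K, forward
Step 1:
                    D           G
  Initial      0.3581       2.426
  Change      -0.3447       1.034
  Equil       0.01345        3.46
  solve Keq expr → x = 0.3447; check Q = 3080
Then add 0.9625 M of G.
Step 2:
                    D           G
  Initial     0.01345       4.422
  Change      0.01385    -0.04155
  Equil        0.0273       4.381
  solve Keq expr → x = -0.01385; check Q = 3080
Then change container volume by factor 0.5 (V_new/V_old).
Step 3:
                    D           G
  Initial      0.0546       8.762
  Change       0.1349     -0.4047
  Equil        0.1895       8.357
  solve Keq expr → x = -0.1349; check Q = 3080

Q₀ = 39.87; Q < K (proceeds forward)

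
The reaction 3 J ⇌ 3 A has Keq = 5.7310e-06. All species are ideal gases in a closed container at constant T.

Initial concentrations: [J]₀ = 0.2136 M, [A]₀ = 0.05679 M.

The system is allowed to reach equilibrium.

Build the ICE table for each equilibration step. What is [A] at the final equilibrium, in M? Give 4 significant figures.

Q₀ = 0.01879 vs Keq = 5.7310e-06 ⇒ Q>K, reverse
Step 1:
                    J           A
  init         0.2136     0.05679
  Δ           0.05204    -0.05204
  eq           0.2656    0.004754
  solve Keq expr → x = -0.01735; check Q = 5.7310e-06

[A]_eq = 0.004754 M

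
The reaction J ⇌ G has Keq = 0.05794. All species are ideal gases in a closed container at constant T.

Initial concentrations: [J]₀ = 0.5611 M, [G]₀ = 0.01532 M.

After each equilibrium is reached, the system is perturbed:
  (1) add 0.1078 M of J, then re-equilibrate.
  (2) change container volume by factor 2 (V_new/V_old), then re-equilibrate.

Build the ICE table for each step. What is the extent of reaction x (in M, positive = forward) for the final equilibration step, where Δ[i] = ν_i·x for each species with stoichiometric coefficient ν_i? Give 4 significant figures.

Q₀ = 0.0273 vs Keq = 0.05794 ⇒ Q<K, forward
Step 1:
                  J         G
  Initial    0.5611   0.01532
  Change   -0.01625   0.01625
  Equil      0.5449   0.03157
  solve Keq expr → x = 0.01625; check Q = 0.05794
Then add 0.1078 M of J.
Step 2:
                  J         G
  Initial    0.6527   0.03157
  Change  -0.005904  0.005904
  Equil      0.6467   0.03747
  solve Keq expr → x = 0.005904; check Q = 0.05794
Then change container volume by factor 2 (V_new/V_old).
Step 3:
                  J         G
  Initial    0.3234   0.01874
  Change          0         0
  Equil      0.3234   0.01874
  solve Keq expr → x = 0; check Q = 0.05794

x = 0 M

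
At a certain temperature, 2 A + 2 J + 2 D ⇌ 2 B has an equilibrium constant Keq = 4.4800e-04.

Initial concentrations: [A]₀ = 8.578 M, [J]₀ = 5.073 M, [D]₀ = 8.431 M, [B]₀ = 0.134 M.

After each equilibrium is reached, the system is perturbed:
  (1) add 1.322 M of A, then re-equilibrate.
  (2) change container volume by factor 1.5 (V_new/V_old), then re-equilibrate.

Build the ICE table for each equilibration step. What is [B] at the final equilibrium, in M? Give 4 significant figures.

[B]_eq = 1.195 M

Q₀ = 1.3340e-07 vs Keq = 4.4800e-04 ⇒ Q<K, forward
Step 1:
                  A         J         D         B
  init        8.578     5.073     8.431     0.134
  Δ          -2.232    -2.232    -2.232     2.232
  eq          6.346     2.841     6.199     2.366
  solve Keq expr → x = 1.116; check Q = 4.4800e-04
Then add 1.322 M of A.
Step 2:
                  A         J         D         B
  init        7.668     2.841     6.199     2.366
  Δ         -0.1774   -0.1774   -0.1774    0.1774
  eq          7.491     2.664     6.022     2.543
  solve Keq expr → x = 0.0887; check Q = 4.4800e-04
Then change container volume by factor 1.5 (V_new/V_old).
Step 3:
                  A         J         D         B
  init        4.994     1.776     4.015     1.695
  Δ          0.5004    0.5004    0.5004   -0.5004
  eq          5.494     2.276     4.515     1.195
  solve Keq expr → x = -0.2502; check Q = 4.4800e-04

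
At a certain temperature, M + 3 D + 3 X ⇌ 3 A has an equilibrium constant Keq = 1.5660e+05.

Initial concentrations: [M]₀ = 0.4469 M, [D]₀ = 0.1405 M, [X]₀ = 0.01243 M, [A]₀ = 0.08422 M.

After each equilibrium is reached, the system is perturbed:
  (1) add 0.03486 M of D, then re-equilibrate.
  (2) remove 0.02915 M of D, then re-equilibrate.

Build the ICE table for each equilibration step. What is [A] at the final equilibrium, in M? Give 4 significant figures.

[A]_eq = 0.08299 M

Q₀ = 2.5095e+05 vs Keq = 1.5660e+05 ⇒ Q>K, reverse
Step 1:
                    M           D           X           A
  init         0.4469      0.1405     0.01243     0.08422
  Δ        5.5250e-04    0.001657    0.001657   -0.001657
  eq           0.4475      0.1422     0.01409     0.08256
  solve Keq expr → x = -5.5250e-04; check Q = 1.5660e+05
Then add 0.03486 M of D.
Step 2:
                    M           D           X           A
  init         0.4475       0.177     0.01409     0.08256
  Δ       -7.6647e-04   -0.002299   -0.002299    0.002299
  eq           0.4467      0.1747     0.01179     0.08486
  solve Keq expr → x = 7.6647e-04; check Q = 1.5660e+05
Then remove 0.02915 M of D.
Step 3:
                    M           D           X           A
  init         0.4467      0.1456     0.01179     0.08486
  Δ        6.2252e-04    0.001868    0.001868   -0.001868
  eq           0.4473      0.1474     0.01366     0.08299
  solve Keq expr → x = -6.2252e-04; check Q = 1.5660e+05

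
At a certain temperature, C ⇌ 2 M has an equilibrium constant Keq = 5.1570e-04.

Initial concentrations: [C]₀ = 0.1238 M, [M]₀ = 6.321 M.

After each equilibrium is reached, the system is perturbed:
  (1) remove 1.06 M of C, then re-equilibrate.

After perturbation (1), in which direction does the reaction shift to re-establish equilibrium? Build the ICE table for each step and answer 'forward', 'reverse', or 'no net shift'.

Direction: reverse

Q₀ = 322.7 vs Keq = 5.1570e-04 ⇒ Q>K, reverse
Step 1:
                   C          M
  Initial     0.1238      6.321
  Change        3.14      -6.28
  Equil        3.264    0.04103
  solve Keq expr → x = -3.14; check Q = 5.1570e-04
Then remove 1.06 M of C.
Step 2:
                   C          M
  Initial      2.204    0.04103
  Change    0.003643  -0.007286
  Equil        2.207    0.03374
  solve Keq expr → x = -0.003643; check Q = 5.1570e-04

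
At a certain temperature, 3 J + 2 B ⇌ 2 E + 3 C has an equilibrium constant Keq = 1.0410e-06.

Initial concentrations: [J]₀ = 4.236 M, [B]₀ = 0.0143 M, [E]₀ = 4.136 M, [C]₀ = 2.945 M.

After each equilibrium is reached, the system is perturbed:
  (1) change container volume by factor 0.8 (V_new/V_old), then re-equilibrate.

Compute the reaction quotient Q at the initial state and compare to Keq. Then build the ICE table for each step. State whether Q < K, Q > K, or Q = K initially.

Q₀ = 2.8111e+04; Q > K (proceeds reverse)

Q₀ = 2.8111e+04 vs Keq = 1.0410e-06 ⇒ Q>K, reverse
Step 1:
                   J          B          E          C
  I            4.236     0.0143      4.136      2.945
  C            2.879      1.919     -1.919     -2.879
  E            7.115      1.934      2.217    0.06584
  solve Keq expr → x = -0.9597; check Q = 1.0410e-06
Then change container volume by factor 0.8 (V_new/V_old).
Step 2:
                   J          B          E          C
  I            8.894      2.417      2.771     0.0823
  C                0          0          0          0
  E            8.894      2.417      2.771     0.0823
  solve Keq expr → x = 0; check Q = 1.0410e-06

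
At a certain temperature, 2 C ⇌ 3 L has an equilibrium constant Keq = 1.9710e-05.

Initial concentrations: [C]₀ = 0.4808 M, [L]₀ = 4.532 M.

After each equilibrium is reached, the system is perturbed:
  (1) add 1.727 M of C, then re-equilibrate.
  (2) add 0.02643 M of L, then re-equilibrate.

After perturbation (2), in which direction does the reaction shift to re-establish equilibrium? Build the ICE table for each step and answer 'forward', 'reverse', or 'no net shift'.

Direction: reverse

Q₀ = 402.7 vs Keq = 1.9710e-05 ⇒ Q>K, reverse
Step 1:
                   C          L
  init        0.4808      4.532
  Δ             2.98      -4.47
  eq           3.461    0.06181
  solve Keq expr → x = -1.49; check Q = 1.9710e-05
Then add 1.727 M of C.
Step 2:
                   C          L
  init         5.188    0.06181
  Δ         -0.01268    0.01901
  eq           5.175    0.08082
  solve Keq expr → x = 0.006338; check Q = 1.9710e-05
Then add 0.02643 M of L.
Step 3:
                   C          L
  init         5.175     0.1072
  Δ           0.0175   -0.02625
  eq           5.193      0.081
  solve Keq expr → x = -0.008749; check Q = 1.9710e-05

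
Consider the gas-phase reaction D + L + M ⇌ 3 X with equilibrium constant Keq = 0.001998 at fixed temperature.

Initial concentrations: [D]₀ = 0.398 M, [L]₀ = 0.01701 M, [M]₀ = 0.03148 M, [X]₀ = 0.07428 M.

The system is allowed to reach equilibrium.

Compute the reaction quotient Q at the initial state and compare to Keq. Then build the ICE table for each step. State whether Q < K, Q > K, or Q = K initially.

Q₀ = 1.923 vs Keq = 0.001998 ⇒ Q>K, reverse
Step 1:
                   D          L          M          X
  Initial      0.398    0.01701    0.03148    0.07428
  Change     0.02082    0.02082    0.02082   -0.06245
  Equil       0.4188    0.03783     0.0523    0.01183
  solve Keq expr → x = -0.02082; check Q = 0.001998

Q₀ = 1.923; Q > K (proceeds reverse)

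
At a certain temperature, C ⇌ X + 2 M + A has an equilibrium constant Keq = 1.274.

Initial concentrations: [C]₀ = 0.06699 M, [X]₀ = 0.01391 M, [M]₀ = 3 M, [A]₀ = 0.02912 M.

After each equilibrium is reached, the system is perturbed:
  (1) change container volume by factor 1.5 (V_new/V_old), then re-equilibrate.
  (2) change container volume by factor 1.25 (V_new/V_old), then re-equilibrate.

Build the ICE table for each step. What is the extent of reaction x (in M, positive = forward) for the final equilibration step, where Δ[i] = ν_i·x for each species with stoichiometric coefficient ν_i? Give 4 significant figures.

Q₀ = 0.05442 vs Keq = 1.274 ⇒ Q<K, forward
Step 1:
                  C         X         M         A
  I         0.06699   0.01391         3   0.02912
  C        -0.03961   0.03961   0.07922   0.03961
  E         0.02738   0.05352     3.079   0.06873
  solve Keq expr → x = 0.03961; check Q = 1.274
Then change container volume by factor 1.5 (V_new/V_old).
Step 2:
                  C         X         M         A
  I         0.01825   0.03568     2.053   0.04582
  C       -0.009744  0.009744   0.01949  0.009744
  E        0.008508   0.04543     2.072   0.05557
  solve Keq expr → x = 0.009744; check Q = 1.274
Then change container volume by factor 1.25 (V_new/V_old).
Step 3:
                  C         X         M         A
  I        0.006807   0.03634     1.658   0.04445
  C       -0.002791  0.002791  0.005583  0.002791
  E        0.004015   0.03913     1.663   0.04724
  solve Keq expr → x = 0.002791; check Q = 1.274

x = 0.002791 M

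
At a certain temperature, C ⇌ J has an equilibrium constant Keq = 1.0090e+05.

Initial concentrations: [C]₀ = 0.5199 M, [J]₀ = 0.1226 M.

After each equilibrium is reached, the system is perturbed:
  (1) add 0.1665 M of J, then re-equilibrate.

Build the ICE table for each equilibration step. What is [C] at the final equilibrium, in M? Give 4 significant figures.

Q₀ = 0.2358 vs Keq = 1.0090e+05 ⇒ Q<K, forward
Step 1:
                    C           J
  Initial      0.5199      0.1226
  Change      -0.5199      0.5199
  Equil    6.3676e-06      0.6425
  solve Keq expr → x = 0.5199; check Q = 1.0090e+05
Then add 0.1665 M of J.
Step 2:
                    C           J
  Initial  6.3676e-06       0.809
  Change   1.6501e-06 -1.6501e-06
  Equil    8.0178e-06       0.809
  solve Keq expr → x = -1.6501e-06; check Q = 1.0090e+05

[C]_eq = 8.0178e-06 M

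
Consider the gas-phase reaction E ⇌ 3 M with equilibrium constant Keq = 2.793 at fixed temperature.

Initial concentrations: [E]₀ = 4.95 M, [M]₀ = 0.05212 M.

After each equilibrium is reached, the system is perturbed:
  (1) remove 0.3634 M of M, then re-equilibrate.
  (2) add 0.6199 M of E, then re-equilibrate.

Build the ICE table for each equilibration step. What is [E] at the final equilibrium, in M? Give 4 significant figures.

[E]_eq = 4.681 M

Q₀ = 2.8603e-05 vs Keq = 2.793 ⇒ Q<K, forward
Step 1:
                    E           M
  init           4.95     0.05212
  Δ           -0.7406       2.222
  eq            4.209       2.274
  solve Keq expr → x = 0.7406; check Q = 2.793
Then remove 0.3634 M of M.
Step 2:
                    E           M
  init          4.209        1.91
  Δ           -0.1142      0.3426
  eq            4.095       2.253
  solve Keq expr → x = 0.1142; check Q = 2.793
Then add 0.6199 M of E.
Step 3:
                    E           M
  init          4.715       2.253
  Δ          -0.03422      0.1027
  eq            4.681       2.356
  solve Keq expr → x = 0.03422; check Q = 2.793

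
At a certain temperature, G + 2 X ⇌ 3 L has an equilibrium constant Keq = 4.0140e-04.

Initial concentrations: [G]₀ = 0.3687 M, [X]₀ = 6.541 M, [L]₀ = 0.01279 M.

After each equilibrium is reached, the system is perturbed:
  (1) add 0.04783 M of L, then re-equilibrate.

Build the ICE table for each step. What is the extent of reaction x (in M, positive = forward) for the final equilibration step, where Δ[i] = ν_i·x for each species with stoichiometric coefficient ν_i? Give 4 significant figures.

x = -0.01487 M

Q₀ = 1.3263e-07 vs Keq = 4.0140e-04 ⇒ Q<K, forward
Step 1:
                   G          X          L
  I           0.3687      6.541    0.01279
  C         -0.05362    -0.1072     0.1608
  E           0.3151      6.434     0.1736
  solve Keq expr → x = 0.05362; check Q = 4.0140e-04
Then add 0.04783 M of L.
Step 2:
                   G          X          L
  I           0.3151      6.434     0.2215
  C          0.01487    0.02973    -0.0446
  E             0.33      6.464     0.1769
  solve Keq expr → x = -0.01487; check Q = 4.0140e-04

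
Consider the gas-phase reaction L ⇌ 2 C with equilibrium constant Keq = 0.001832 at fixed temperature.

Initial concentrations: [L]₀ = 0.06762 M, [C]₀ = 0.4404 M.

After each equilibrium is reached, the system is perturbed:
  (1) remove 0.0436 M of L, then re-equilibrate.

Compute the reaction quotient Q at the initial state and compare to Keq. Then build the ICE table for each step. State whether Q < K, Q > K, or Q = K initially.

Q₀ = 2.868 vs Keq = 0.001832 ⇒ Q>K, reverse
Step 1:
                   L          C
  init       0.06762     0.4404
  Δ           0.2089    -0.4179
  eq          0.2766    0.02251
  solve Keq expr → x = -0.2089; check Q = 0.001832
Then remove 0.0436 M of L.
Step 2:
                   L          C
  init         0.233    0.02251
  Δ       9.0512e-04   -0.00181
  eq          0.2339     0.0207
  solve Keq expr → x = -9.0512e-04; check Q = 0.001832

Q₀ = 2.868; Q > K (proceeds reverse)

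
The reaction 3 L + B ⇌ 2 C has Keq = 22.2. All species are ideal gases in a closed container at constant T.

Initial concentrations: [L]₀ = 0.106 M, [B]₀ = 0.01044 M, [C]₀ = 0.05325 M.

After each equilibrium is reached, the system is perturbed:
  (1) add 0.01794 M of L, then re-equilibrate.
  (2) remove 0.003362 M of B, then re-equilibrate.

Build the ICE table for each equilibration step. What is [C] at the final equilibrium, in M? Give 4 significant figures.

[C]_eq = 0.03515 M

Q₀ = 228 vs Keq = 22.2 ⇒ Q>K, reverse
Step 1:
                    L           B           C
  init          0.106     0.01044     0.05325
  Δ           0.02959    0.009864    -0.01973
  eq           0.1356      0.0203     0.03352
  solve Keq expr → x = -0.009864; check Q = 22.2
Then add 0.01794 M of L.
Step 2:
                    L           B           C
  init         0.1535      0.0203     0.03352
  Δ         -0.004976   -0.001659    0.003317
  eq           0.1486     0.01865     0.03684
  solve Keq expr → x = 0.001659; check Q = 22.2
Then remove 0.003362 M of B.
Step 3:
                    L           B           C
  init         0.1486     0.01528     0.03684
  Δ          0.002539  8.4641e-04   -0.001693
  eq           0.1511     0.01613     0.03515
  solve Keq expr → x = -8.4641e-04; check Q = 22.2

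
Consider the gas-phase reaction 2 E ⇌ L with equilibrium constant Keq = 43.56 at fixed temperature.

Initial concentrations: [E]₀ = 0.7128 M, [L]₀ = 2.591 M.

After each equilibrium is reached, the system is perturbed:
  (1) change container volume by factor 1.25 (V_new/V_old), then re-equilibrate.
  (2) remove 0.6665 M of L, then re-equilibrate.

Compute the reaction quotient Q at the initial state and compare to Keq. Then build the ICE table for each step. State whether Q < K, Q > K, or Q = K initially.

Q₀ = 5.1 vs Keq = 43.56 ⇒ Q<K, forward
Step 1:
                   E          L
  init        0.7128      2.591
  Δ          -0.4584     0.2292
  eq          0.2544       2.82
  solve Keq expr → x = 0.2292; check Q = 43.56
Then change container volume by factor 1.25 (V_new/V_old).
Step 2:
                   E          L
  init        0.2036      2.256
  Δ          0.02343   -0.01172
  eq           0.227      2.244
  solve Keq expr → x = -0.01172; check Q = 43.56
Then remove 0.6665 M of L.
Step 3:
                   E          L
  init         0.227      1.578
  Δ         -0.03559     0.0178
  eq          0.1914      1.596
  solve Keq expr → x = 0.0178; check Q = 43.56

Q₀ = 5.1; Q < K (proceeds forward)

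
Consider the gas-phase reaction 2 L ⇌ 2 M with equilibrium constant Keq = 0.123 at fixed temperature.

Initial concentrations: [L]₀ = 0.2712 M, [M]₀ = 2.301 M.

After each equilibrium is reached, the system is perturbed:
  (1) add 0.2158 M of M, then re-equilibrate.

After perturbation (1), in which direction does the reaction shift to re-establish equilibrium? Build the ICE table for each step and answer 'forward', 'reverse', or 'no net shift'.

Direction: reverse

Q₀ = 71.99 vs Keq = 0.123 ⇒ Q>K, reverse
Step 1:
                    L           M
  Initial      0.2712       2.301
  Change        1.633      -1.633
  Equil         1.904      0.6679
  solve Keq expr → x = -0.8166; check Q = 0.123
Then add 0.2158 M of M.
Step 2:
                    L           M
  Initial       1.904      0.8837
  Change       0.1598     -0.1598
  Equil         2.064      0.7239
  solve Keq expr → x = -0.07988; check Q = 0.123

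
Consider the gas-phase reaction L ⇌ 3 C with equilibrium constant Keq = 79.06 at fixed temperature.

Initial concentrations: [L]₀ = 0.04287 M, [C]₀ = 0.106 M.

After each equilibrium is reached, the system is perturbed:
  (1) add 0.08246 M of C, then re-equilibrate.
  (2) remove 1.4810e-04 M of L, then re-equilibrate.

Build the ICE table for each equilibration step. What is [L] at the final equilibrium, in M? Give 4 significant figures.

[L]_eq = 3.9698e-04 M

Q₀ = 0.02778 vs Keq = 79.06 ⇒ Q<K, forward
Step 1:
                  L         C
  I         0.04287     0.106
  C        -0.04271    0.1281
  E       1.6232e-04    0.2341
  solve Keq expr → x = 0.04271; check Q = 79.06
Then add 0.08246 M of C.
Step 2:
                  L         C
  I       1.6232e-04    0.3166
  C       2.3632e-04 -7.0897e-04
  E       3.9864e-04    0.3159
  solve Keq expr → x = -2.3632e-04; check Q = 79.06
Then remove 1.4810e-04 M of L.
Step 3:
                  L         C
  I       2.5054e-04    0.3159
  C       1.4644e-04 -4.3932e-04
  E       3.9698e-04    0.3154
  solve Keq expr → x = -1.4644e-04; check Q = 79.06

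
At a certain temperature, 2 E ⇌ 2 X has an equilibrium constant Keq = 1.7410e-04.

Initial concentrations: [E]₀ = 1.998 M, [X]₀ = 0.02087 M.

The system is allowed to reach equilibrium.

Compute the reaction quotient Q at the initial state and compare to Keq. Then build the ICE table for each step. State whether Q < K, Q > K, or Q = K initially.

Q₀ = 1.0911e-04; Q < K (proceeds forward)

Q₀ = 1.0911e-04 vs Keq = 1.7410e-04 ⇒ Q<K, forward
Step 1:
                   E          X
  init         1.998    0.02087
  Δ        -0.005421   0.005421
  eq           1.993    0.02629
  solve Keq expr → x = 0.002711; check Q = 1.7410e-04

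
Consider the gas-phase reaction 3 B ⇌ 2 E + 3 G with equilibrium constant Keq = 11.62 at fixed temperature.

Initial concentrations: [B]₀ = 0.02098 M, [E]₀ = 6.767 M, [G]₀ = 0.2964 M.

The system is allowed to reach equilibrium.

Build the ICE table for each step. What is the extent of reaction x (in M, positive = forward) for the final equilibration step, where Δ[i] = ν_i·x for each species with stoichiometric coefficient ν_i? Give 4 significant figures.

Q₀ = 1.2913e+05 vs Keq = 11.62 ⇒ Q>K, reverse
Step 1:
                    B           E           G
  init        0.02098       6.767      0.2964
  Δ            0.1725      -0.115     -0.1725
  eq           0.1935       6.652      0.1239
  solve Keq expr → x = -0.0575; check Q = 11.62

x = -0.0575 M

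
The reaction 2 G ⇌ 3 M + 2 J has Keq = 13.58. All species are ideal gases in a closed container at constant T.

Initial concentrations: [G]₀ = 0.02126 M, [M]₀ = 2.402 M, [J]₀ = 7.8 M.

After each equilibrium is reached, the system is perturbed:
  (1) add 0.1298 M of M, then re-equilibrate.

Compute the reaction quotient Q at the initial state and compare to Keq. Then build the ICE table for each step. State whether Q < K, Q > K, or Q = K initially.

Q₀ = 1.8654e+06; Q > K (proceeds reverse)

Q₀ = 1.8654e+06 vs Keq = 13.58 ⇒ Q>K, reverse
Step 1:
                   G          M          J
  I          0.02126      2.402        7.8
  C            1.114     -1.671     -1.114
  E            1.135     0.7314      6.686
  solve Keq expr → x = -0.5569; check Q = 13.58
Then add 0.1298 M of M.
Step 2:
                   G          M          J
  I            1.135     0.8612      6.686
  C          0.06484   -0.09726   -0.06484
  E              1.2      0.764      6.621
  solve Keq expr → x = -0.03242; check Q = 13.58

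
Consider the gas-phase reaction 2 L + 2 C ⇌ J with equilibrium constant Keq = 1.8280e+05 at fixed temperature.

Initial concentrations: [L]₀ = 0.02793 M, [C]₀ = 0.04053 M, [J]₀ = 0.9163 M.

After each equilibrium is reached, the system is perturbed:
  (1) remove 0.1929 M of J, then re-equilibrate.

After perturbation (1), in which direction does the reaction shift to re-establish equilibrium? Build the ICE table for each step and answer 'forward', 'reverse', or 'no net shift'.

Q₀ = 7.1506e+05 vs Keq = 1.8280e+05 ⇒ Q>K, reverse
Step 1:
                    L           C           J
  Initial     0.02793     0.04053      0.9163
  Change      0.01342     0.01342   -0.006709
  Equil       0.04135     0.05395      0.9096
  solve Keq expr → x = -0.006709; check Q = 1.8280e+05
Then remove 0.1929 M of J.
Step 2:
                    L           C           J
  Initial     0.04135     0.05395      0.7167
  Change    -0.002686   -0.002686    0.001343
  Equil       0.03866     0.05126       0.718
  solve Keq expr → x = 0.001343; check Q = 1.8280e+05

Direction: forward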